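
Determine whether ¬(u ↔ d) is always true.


Build the truth table over {d, u}:
d | u | φ
---------
F | F | F
T | F | T
F | T | T
T | T | F
Counterexample at row 1: with d=F, u=F, the formula is F.

No, it is not a tautology.


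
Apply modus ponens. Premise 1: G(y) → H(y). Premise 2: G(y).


Modus ponens: from (P → Q) and P, infer Q.
P = 'G(y)' is asserted, and P → Q holds, so Q follows.

H(y).


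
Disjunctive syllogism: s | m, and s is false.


Disjunctive syllogism: from (P ∨ Q) and ¬P, infer Q.
One disjunct, 's', is ruled out; the other must hold.

m


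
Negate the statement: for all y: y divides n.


¬(for all x: φ) = there exists x: ¬φ, and ¬(there exists x: φ) = for all x: ¬φ.
Apply to the universal statement.

there exists y: NOT(y divides n)


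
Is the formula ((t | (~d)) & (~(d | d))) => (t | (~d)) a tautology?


Build the truth table over {d, t}:
d | t | φ
---------
False | False | True
True | False | True
False | True | True
True | True | True
Every row evaluates to true.

Yes, it is a tautology.


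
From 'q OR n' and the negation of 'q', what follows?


Disjunctive syllogism: from (P ∨ Q) and ¬P, infer Q.
One disjunct, 'q', is ruled out; the other must hold.

n


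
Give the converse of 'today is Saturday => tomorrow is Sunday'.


The converse of (P → Q) is (Q → P). It is not in general equivalent to the original.
Here P = 'today is Saturday' and Q = 'tomorrow is Sunday'.

If tomorrow is Sunday, then today is Saturday.


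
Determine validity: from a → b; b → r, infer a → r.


This matches the form of hypothetical syllogism: the conclusion follows in every model of the premises.

Valid.


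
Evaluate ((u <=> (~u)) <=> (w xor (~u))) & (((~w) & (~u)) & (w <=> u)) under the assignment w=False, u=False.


Substitute w=False, u=False:
… (earlier sub-steps elided)
u <=> (~u) = False <=> True = False
~u = True
w xor (~u) = False xor True = True
(u <=> (~u)) <=> (w xor (~u)) = False <=> True = False
~w = True
~u = True
(~w) & (~u) = True & True = True
w <=> u = False <=> False = True
((~w) & (~u)) & (w <=> u) = True & True = True
((u <=> (~u)) <=> (w xor (~u))) & (((~w) & (~u)) & (w <=> u)) = False & True = False

False


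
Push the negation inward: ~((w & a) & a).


De Morgan: the negation of a conjunction is the disjunction of the negations.
Distribute ~ across &, flipping it to |, and negate each literal.

((~w) | (~a)) | (~a)


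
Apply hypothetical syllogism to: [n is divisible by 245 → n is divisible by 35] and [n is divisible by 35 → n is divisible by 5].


Hypothetical syllogism: from (P → Q) and (Q → R), infer (P → R).
Chain the two implications through the shared middle term 'n is divisible by 35'.

n is divisible by 245 → n is divisible by 5


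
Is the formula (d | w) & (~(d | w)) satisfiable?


Check all 4 assignments over {d, w}:
d | w | φ
---------
False | False | False
True | False | False
False | True | False
True | True | False
No assignment makes the formula true.

Unsatisfiable.


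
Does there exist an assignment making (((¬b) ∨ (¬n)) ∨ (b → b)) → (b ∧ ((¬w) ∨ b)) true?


Search for a satisfying assignment over {b, n, w}.
Try b=T, n=F, w=F: the formula evaluates to T.
A satisfying assignment exists.

Satisfiable.


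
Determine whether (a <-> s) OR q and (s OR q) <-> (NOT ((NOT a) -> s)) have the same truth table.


Compare truth tables:
a | q | s | φ | ψ
-----------------
F | F | F | T | F
T | F | F | F | T
F | T | F | T | T
T | T | F | T | F
F | F | T | F | F
T | F | T | T | F
F | T | T | T | F
T | T | T | T | F
They differ at row 1 (a=F, q=F, s=F): φ=T but ψ=F.

No, they are not logically equivalent.


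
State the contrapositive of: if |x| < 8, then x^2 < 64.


The contrapositive of (P → Q) is (¬Q → ¬P); it is logically equivalent to the original.
Here P = '|x| < 8' and Q = 'x^2 < 64'.

If not (x^2 < 64), then not (|x| < 8).


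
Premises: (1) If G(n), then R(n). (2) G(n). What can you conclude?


Modus ponens: from (P → Q) and P, infer Q.
P = 'G(n)' is asserted, and P → Q holds, so Q follows.

R(n).


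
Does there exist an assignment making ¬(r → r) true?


Check all 2 assignments over {r}:
r | φ
-----
F | F
T | F
No assignment makes the formula true.

Unsatisfiable.


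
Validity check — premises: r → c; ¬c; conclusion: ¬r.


This matches the form of modus tollens: the conclusion follows in every model of the premises.

Valid.


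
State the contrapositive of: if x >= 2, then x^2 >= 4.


The contrapositive of (P → Q) is (¬Q → ¬P); it is logically equivalent to the original.
Here P = 'x >= 2' and Q = 'x^2 >= 4'.

If not (x^2 >= 4), then not (x >= 2).


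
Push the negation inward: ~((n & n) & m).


De Morgan: the negation of a conjunction is the disjunction of the negations.
Distribute ~ across &, flipping it to |, and negate each literal.

((~n) | (~n)) | (~m)


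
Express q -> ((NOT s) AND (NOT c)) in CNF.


Step 1: Rewrite q → ((¬s) ∧ (¬c)) as ¬q ∨ ((¬s) ∧ (¬c)).
Step 2: Distribute ∨ over ∧.

((NOT q) OR (NOT s)) AND ((NOT q) OR (NOT c))


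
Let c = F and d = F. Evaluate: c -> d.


Implication is false only when antecedent is true and consequent is false.
Substitute: c=F, d=F.
F -> F evaluates to T.

T


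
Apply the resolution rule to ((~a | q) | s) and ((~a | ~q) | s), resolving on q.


The clauses contain complementary literals q and ~q.
Resolution eliminates this pair and disjoins the remaining literals (merging duplicates).

(~a | s)


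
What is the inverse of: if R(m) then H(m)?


The inverse of (P → Q) is (¬P → ¬Q). It is equivalent to the converse, not to the original.
Here P = 'R(m)' and Q = 'H(m)'.

If not (R(m)), then not (H(m)).


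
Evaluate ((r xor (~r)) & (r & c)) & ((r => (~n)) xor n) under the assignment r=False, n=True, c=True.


Substitute r=False, n=True, c=True:
~r = True
r xor (~r) = False xor True = True
r & c = False & True = False
(r xor (~r)) & (r & c) = True & False = False
~n = False
r => (~n) = False => False = True
(r => (~n)) xor n = True xor True = False
((r xor (~r)) & (r & c)) & ((r => (~n)) xor n) = False & False = False

False


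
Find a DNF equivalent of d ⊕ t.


Step 1: d ⊕ t is true exactly when they disagree: (d ∧ ¬t) ∨ (¬d ∧ t).

(d ∧ (¬t)) ∨ ((¬d) ∧ t)


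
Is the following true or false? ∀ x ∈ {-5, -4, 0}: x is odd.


Evaluate the predicate on each element: -5:T, -4:F, 0:F.
Counterexample x = -4 fails the predicate.

F


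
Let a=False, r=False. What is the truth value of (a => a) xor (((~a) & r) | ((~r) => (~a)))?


Substitute a=False, r=False:
a => a = False => False = True
~a = True
(~a) & r = True & False = False
~r = True
~a = True
(~r) => (~a) = True => True = True
((~a) & r) | ((~r) => (~a)) = False | True = True
(a => a) xor (((~a) & r) | ((~r) => (~a))) = True xor True = False

False


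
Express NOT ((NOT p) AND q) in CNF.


Step 1: Apply De Morgan: ¬((¬p) ∧ q) = ¬(¬p) ∨ ¬q.
Step 2: Eliminate any double negations (¬¬X = X).

p OR (NOT q)


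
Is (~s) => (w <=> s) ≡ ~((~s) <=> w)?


Compare truth tables:
s | w | φ | ψ
-------------
False | False | True | True
True | False | True | False
False | True | False | False
True | True | True | True
They differ at row 2 (s=True, w=False): φ=True but ψ=False.

No, they are not logically equivalent.


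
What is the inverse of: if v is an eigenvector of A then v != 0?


The inverse of (P → Q) is (¬P → ¬Q). It is equivalent to the converse, not to the original.
Here P = 'v is an eigenvector of A' and Q = 'v != 0'.

If not (v is an eigenvector of A), then not (v != 0).


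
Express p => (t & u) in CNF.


Step 1: Rewrite p → (t ∧ u) as ¬p ∨ (t ∧ u).
Step 2: Distribute ∨ over ∧.

((~p) | t) & ((~p) | u)


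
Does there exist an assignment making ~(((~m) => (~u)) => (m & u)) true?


Search for a satisfying assignment over {m, u}.
Try m=False, u=False: the formula evaluates to True.
A satisfying assignment exists.

Satisfiable.


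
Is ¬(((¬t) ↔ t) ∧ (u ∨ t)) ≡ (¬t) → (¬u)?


Compare truth tables:
t | u | φ | ψ
-------------
F | F | T | T
T | F | T | T
F | T | T | F
T | T | T | T
They differ at row 3 (t=F, u=T): φ=T but ψ=F.

No, they are not logically equivalent.


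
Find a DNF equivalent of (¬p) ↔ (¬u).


Step 1: (¬p) ↔ (¬u) is true exactly when both agree: ((¬p) ∧ (¬u)) ∨ (¬(¬p) ∧ ¬(¬u)).
Step 2: Eliminate any double negations (¬¬X = X).

((¬p) ∧ (¬u)) ∨ (p ∧ u)


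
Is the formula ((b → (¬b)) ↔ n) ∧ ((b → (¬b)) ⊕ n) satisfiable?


Check all 4 assignments over {b, n}:
b | n | φ
---------
F | F | F
T | F | F
F | T | F
T | T | F
No assignment makes the formula true.

Unsatisfiable.


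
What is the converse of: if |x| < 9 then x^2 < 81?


The converse of (P → Q) is (Q → P). It is not in general equivalent to the original.
Here P = '|x| < 9' and Q = 'x^2 < 81'.

If x^2 < 81, then |x| < 9.


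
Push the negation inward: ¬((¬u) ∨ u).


De Morgan: the negation of a disjunction is the conjunction of the negations.
Distribute ¬ across ∨, flipping it to ∧, and negate each literal.

u ∧ (¬u)


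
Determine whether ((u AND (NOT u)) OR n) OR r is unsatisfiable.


Truth table over {n, r, u}:
n | r | u | φ
-------------
F | F | F | F
T | F | F | T
F | T | F | T
T | T | F | T
F | F | T | F
T | F | T | T
F | T | T | T
T | T | T | T
Satisfying assignment at row 2: n=T, r=F, u=F gives T.

No, it is not a contradiction.


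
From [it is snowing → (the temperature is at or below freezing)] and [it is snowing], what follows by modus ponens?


Modus ponens: from (P → Q) and P, infer Q.
P = 'it is snowing' is asserted, and P → Q holds, so Q follows.

(the temperature is at or below freezing).


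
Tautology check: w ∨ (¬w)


Build the truth table over {w}:
w | φ
-----
F | T
T | T
Every row evaluates to true.

Yes, it is a tautology.


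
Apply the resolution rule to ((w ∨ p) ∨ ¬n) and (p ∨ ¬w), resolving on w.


The clauses contain complementary literals w and ¬w.
Resolution eliminates this pair and disjoins the remaining literals (merging duplicates).

(¬n ∨ p)


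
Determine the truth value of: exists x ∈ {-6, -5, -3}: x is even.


Evaluate the predicate on each element: -6:True, -5:False, -3:False.
Witness x = -6 satisfies the predicate.

True


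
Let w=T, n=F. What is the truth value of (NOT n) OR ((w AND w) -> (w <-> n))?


Substitute w=T, n=F:
NOT n = T
w AND w = T AND T = T
w <-> n = T <-> F = F
(w AND w) -> (w <-> n) = T -> F = F
(NOT n) OR ((w AND w) -> (w <-> n)) = T OR F = T

T


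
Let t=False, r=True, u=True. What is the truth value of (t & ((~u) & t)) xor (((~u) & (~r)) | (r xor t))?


Substitute t=False, r=True, u=True:
~u = False
(~u) & t = False & False = False
t & ((~u) & t) = False & False = False
~u = False
~r = False
(~u) & (~r) = False & False = False
r xor t = True xor False = True
((~u) & (~r)) | (r xor t) = False | True = True
(t & ((~u) & t)) xor (((~u) & (~r)) | (r xor t)) = False xor True = True

True


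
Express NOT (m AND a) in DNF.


Step 1: Apply De Morgan: ¬(m ∧ a) = ¬m ∨ ¬a.

(NOT m) OR (NOT a)


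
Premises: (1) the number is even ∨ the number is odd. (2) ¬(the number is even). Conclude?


Disjunctive syllogism: from (P ∨ Q) and ¬P, infer Q.
One disjunct, 'the number is even', is ruled out; the other must hold.

the number is odd


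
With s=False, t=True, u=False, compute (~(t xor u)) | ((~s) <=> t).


Substitute s=False, t=True, u=False:
t xor u = True xor False = True
~(t xor u) = False
~s = True
(~s) <=> t = True <=> True = True
(~(t xor u)) | ((~s) <=> t) = False | True = True

True


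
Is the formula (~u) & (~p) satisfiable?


Search for a satisfying assignment over {p, u}.
Try p=False, u=False: the formula evaluates to True.
A satisfying assignment exists.

Satisfiable.


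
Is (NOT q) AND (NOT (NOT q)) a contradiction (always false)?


Truth table over {q}:
q | φ
-----
F | F
T | F
Every row is false.

Yes, it is a contradiction.


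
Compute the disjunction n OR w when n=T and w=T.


Disjunction is false only when both operands are false.
Substitute: n=T, w=T.
T OR T evaluates to T.

T


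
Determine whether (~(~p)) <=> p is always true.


Build the truth table over {p}:
p | φ
-----
False | True
True | True
Every row evaluates to true.

Yes, it is a tautology.


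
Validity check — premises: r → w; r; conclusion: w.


This matches the form of modus ponens: the conclusion follows in every model of the premises.

Valid.


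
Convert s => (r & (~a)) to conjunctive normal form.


Step 1: Rewrite s → (r ∧ (¬a)) as ¬s ∨ (r ∧ (¬a)).
Step 2: Distribute ∨ over ∧.

((~s) | r) & ((~s) | (~a))


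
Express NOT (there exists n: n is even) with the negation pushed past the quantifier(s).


¬(for all x: φ) = there exists x: ¬φ, and ¬(there exists x: φ) = for all x: ¬φ.
Apply to the existential statement.

for all n: NOT(n is even)


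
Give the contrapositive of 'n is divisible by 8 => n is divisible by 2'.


The contrapositive of (P → Q) is (¬Q → ¬P); it is logically equivalent to the original.
Here P = 'n is divisible by 8' and Q = 'n is divisible by 2'.

If not (n is divisible by 2), then not (n is divisible by 8).


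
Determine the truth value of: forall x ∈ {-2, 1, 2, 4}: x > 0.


Evaluate the predicate on each element: -2:False, 1:True, 2:True, 4:True.
Counterexample x = -2 fails the predicate.

False


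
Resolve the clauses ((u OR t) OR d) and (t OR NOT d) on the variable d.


The clauses contain complementary literals d and NOTd.
Resolution eliminates this pair and disjoins the remaining literals (merging duplicates).

(t OR u)


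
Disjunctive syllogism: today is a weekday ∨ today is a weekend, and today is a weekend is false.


Disjunctive syllogism: from (P ∨ Q) and ¬P, infer Q.
One disjunct, 'today is a weekend', is ruled out; the other must hold.

today is a weekday


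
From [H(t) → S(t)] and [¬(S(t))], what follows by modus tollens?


Modus tollens: from (P → Q) and ¬Q, infer ¬P.
Q = 'S(t)' is denied; since P → Q, P must also fail.

Not (H(t)).


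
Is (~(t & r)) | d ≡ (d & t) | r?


Compare truth tables:
d | r | t | φ | ψ
-----------------
False | False | False | True | False
True | False | False | True | False
False | True | False | True | True
True | True | False | True | True
False | False | True | True | False
True | False | True | True | True
False | True | True | False | True
True | True | True | True | True
They differ at row 1 (d=False, r=False, t=False): φ=True but ψ=False.

No, they are not logically equivalent.


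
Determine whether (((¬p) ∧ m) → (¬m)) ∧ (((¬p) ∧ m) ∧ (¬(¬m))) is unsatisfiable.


Truth table over {m, p}:
m | p | φ
---------
F | F | F
T | F | F
F | T | F
T | T | F
Every row is false.

Yes, it is a contradiction.


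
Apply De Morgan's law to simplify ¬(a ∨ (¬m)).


De Morgan: the negation of a disjunction is the conjunction of the negations.
Distribute ¬ across ∨, flipping it to ∧, and negate each literal.

(¬a) ∧ m


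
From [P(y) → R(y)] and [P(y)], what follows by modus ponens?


Modus ponens: from (P → Q) and P, infer Q.
P = 'P(y)' is asserted, and P → Q holds, so Q follows.

R(y).


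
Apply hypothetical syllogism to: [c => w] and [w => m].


Hypothetical syllogism: from (P → Q) and (Q → R), infer (P → R).
Chain the two implications through the shared middle term 'w'.

c => m


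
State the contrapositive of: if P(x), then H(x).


The contrapositive of (P → Q) is (¬Q → ¬P); it is logically equivalent to the original.
Here P = 'P(x)' and Q = 'H(x)'.

If not (H(x)), then not (P(x)).


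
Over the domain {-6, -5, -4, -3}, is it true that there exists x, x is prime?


Evaluate the predicate on each element: -6:F, -5:F, -4:F, -3:F.
No element satisfies the predicate.

F


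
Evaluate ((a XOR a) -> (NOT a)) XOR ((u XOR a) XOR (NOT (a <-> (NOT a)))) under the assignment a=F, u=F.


Substitute a=F, u=F:
a XOR a = F XOR F = F
NOT a = T
(a XOR a) -> (NOT a) = F -> T = T
u XOR a = F XOR F = F
NOT a = T
a <-> (NOT a) = F <-> T = F
NOT (a <-> (NOT a)) = T
(u XOR a) XOR (NOT (a <-> (NOT a))) = F XOR T = T
((a XOR a) -> (NOT a)) XOR ((u XOR a) XOR (NOT (a <-> (NOT a)))) = T XOR T = F

F


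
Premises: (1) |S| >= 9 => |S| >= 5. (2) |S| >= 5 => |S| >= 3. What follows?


Hypothetical syllogism: from (P → Q) and (Q → R), infer (P → R).
Chain the two implications through the shared middle term '|S| >= 5'.

|S| >= 9 => |S| >= 3


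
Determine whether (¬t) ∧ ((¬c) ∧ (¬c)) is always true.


Build the truth table over {c, t}:
c | t | φ
---------
F | F | T
T | F | F
F | T | F
T | T | F
Counterexample at row 2: with c=T, t=F, the formula is F.

No, it is not a tautology.


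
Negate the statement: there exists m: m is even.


¬(for all x: φ) = there exists x: ¬φ, and ¬(there exists x: φ) = for all x: ¬φ.
Apply to the existential statement.

for all m: NOT(m is even)


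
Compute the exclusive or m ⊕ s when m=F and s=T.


Exclusive or is true when exactly one operand is true.
Substitute: m=F, s=T.
F ⊕ T evaluates to T.

T


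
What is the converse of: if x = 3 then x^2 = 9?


The converse of (P → Q) is (Q → P). It is not in general equivalent to the original.
Here P = 'x = 3' and Q = 'x^2 = 9'.

If x^2 = 9, then x = 3.


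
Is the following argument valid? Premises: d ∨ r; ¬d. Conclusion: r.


This matches the form of disjunctive syllogism: the conclusion follows in every model of the premises.

Valid.


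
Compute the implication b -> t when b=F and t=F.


Implication is false only when antecedent is true and consequent is false.
Substitute: b=F, t=F.
F -> F evaluates to T.

T


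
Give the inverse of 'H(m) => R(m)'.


The inverse of (P → Q) is (¬P → ¬Q). It is equivalent to the converse, not to the original.
Here P = 'H(m)' and Q = 'R(m)'.

If not (H(m)), then not (R(m)).


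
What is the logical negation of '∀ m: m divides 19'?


¬(∀ x: φ) = ∃ x: ¬φ, and ¬(∃ x: φ) = ∀ x: ¬φ.
Apply to the universal statement.

∃ m: ¬(m divides 19)


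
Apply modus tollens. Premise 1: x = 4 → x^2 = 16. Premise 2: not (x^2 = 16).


Modus tollens: from (P → Q) and ¬Q, infer ¬P.
Q = 'x^2 = 16' is denied; since P → Q, P must also fail.

Not (x = 4).


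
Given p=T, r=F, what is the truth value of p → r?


Implication is false only when antecedent is true and consequent is false.
Substitute: p=T, r=F.
T → F evaluates to F.

F


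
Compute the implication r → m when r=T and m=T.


Implication is false only when antecedent is true and consequent is false.
Substitute: r=T, m=T.
T → T evaluates to T.

T


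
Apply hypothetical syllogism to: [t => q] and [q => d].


Hypothetical syllogism: from (P → Q) and (Q → R), infer (P → R).
Chain the two implications through the shared middle term 'q'.

t => d


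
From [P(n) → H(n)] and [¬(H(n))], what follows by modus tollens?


Modus tollens: from (P → Q) and ¬Q, infer ¬P.
Q = 'H(n)' is denied; since P → Q, P must also fail.

Not (P(n)).


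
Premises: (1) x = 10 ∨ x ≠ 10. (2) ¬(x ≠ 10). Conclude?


Disjunctive syllogism: from (P ∨ Q) and ¬P, infer Q.
One disjunct, 'x ≠ 10', is ruled out; the other must hold.

x = 10


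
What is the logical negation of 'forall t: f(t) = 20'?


¬(forall x: φ) = exists x: ¬φ, and ¬(exists x: φ) = forall x: ¬φ.
Apply to the universal statement.

exists t: ~(f(t) = 20)


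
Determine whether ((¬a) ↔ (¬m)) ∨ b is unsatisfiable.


Truth table over {a, b, m}:
a | b | m | φ
-------------
F | F | F | T
T | F | F | F
F | T | F | T
T | T | F | T
F | F | T | F
T | F | T | T
F | T | T | T
T | T | T | T
Satisfying assignment at row 1: a=F, b=F, m=F gives T.

No, it is not a contradiction.


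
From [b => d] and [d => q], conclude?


Hypothetical syllogism: from (P → Q) and (Q → R), infer (P → R).
Chain the two implications through the shared middle term 'd'.

b => q


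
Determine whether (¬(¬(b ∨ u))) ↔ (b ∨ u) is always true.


Build the truth table over {b, u}:
b | u | φ
---------
F | F | T
T | F | T
F | T | T
T | T | T
Every row evaluates to true.

Yes, it is a tautology.


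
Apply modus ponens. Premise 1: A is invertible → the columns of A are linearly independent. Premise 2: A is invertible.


Modus ponens: from (P → Q) and P, infer Q.
P = 'A is invertible' is asserted, and P → Q holds, so Q follows.

the columns of A are linearly independent.


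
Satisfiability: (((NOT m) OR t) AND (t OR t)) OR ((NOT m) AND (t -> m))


Search for a satisfying assignment over {m, t}.
Try m=F, t=F: the formula evaluates to T.
A satisfying assignment exists.

Satisfiable.


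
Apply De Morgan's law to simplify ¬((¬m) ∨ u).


De Morgan: the negation of a disjunction is the conjunction of the negations.
Distribute ¬ across ∨, flipping it to ∧, and negate each literal.

m ∧ (¬u)


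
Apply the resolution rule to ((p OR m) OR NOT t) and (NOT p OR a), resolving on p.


The clauses contain complementary literals p and NOTp.
Resolution eliminates this pair and disjoins the remaining literals (merging duplicates).

((m OR NOT t) OR a)


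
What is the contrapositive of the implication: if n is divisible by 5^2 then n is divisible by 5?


The contrapositive of (P → Q) is (¬Q → ¬P); it is logically equivalent to the original.
Here P = 'n is divisible by 5^2' and Q = 'n is divisible by 5'.

If not (n is divisible by 5), then not (n is divisible by 5^2).


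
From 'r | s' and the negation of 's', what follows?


Disjunctive syllogism: from (P ∨ Q) and ¬P, infer Q.
One disjunct, 's', is ruled out; the other must hold.

r


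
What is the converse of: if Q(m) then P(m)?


The converse of (P → Q) is (Q → P). It is not in general equivalent to the original.
Here P = 'Q(m)' and Q = 'P(m)'.

If P(m), then Q(m).


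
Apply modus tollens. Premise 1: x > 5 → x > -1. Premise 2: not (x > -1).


Modus tollens: from (P → Q) and ¬Q, infer ¬P.
Q = 'x > -1' is denied; since P → Q, P must also fail.

Not (x > 5).


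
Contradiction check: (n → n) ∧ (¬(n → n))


Truth table over {n}:
n | φ
-----
F | F
T | F
Every row is false.

Yes, it is a contradiction.


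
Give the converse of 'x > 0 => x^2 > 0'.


The converse of (P → Q) is (Q → P). It is not in general equivalent to the original.
Here P = 'x > 0' and Q = 'x^2 > 0'.

If x^2 > 0, then x > 0.


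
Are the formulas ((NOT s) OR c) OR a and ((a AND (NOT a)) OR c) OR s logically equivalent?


Compare truth tables:
a | c | s | φ | ψ
-----------------
F | F | F | T | F
T | F | F | T | F
F | T | F | T | T
T | T | F | T | T
F | F | T | F | T
T | F | T | T | T
F | T | T | T | T
T | T | T | T | T
They differ at row 1 (a=F, c=F, s=F): φ=T but ψ=F.

No, they are not logically equivalent.


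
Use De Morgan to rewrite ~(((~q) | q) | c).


De Morgan: the negation of a disjunction is the conjunction of the negations.
Distribute ~ across |, flipping it to &, and negate each literal.

(q & (~q)) & (~c)


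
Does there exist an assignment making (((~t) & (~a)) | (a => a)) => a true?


Search for a satisfying assignment over {a, t}.
Try a=True, t=False: the formula evaluates to True.
A satisfying assignment exists.

Satisfiable.


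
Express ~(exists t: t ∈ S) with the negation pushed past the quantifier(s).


¬(forall x: φ) = exists x: ¬φ, and ¬(exists x: φ) = forall x: ¬φ.
Apply to the existential statement.

forall t: ~(t ∈ S)


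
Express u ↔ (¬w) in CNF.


Step 1: Rewrite u ↔ (¬w) as (u → (¬w)) ∧ ((¬w) → u).
Step 2: Rewrite each implication as a disjunction.
Step 3: Eliminate any double negations (¬¬X = X).

((¬u) ∨ (¬w)) ∧ (w ∨ u)


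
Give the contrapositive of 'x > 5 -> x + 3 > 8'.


The contrapositive of (P → Q) is (¬Q → ¬P); it is logically equivalent to the original.
Here P = 'x > 5' and Q = 'x + 3 > 8'.

If not (x + 3 > 8), then not (x > 5).


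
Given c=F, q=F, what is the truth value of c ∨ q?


Disjunction is false only when both operands are false.
Substitute: c=F, q=F.
F ∨ F evaluates to F.

F


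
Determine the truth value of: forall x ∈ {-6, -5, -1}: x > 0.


Evaluate the predicate on each element: -6:False, -5:False, -1:False.
Counterexample x = -6 fails the predicate.

False


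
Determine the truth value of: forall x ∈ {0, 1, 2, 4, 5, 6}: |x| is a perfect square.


Evaluate the predicate on each element: 0:True, 1:True, 2:False, 4:True, 5:False, 6:False.
Counterexample x = 2 fails the predicate.

False


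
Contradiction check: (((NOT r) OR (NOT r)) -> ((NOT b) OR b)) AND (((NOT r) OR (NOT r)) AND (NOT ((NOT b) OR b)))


Truth table over {b, r}:
b | r | φ
---------
F | F | F
T | F | F
F | T | F
T | T | F
Every row is false.

Yes, it is a contradiction.


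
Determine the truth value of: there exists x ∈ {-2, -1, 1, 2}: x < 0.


Evaluate the predicate on each element: -2:T, -1:T, 1:F, 2:F.
Witness x = -2 satisfies the predicate.

T


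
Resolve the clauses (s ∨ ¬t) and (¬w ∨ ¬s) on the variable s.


The clauses contain complementary literals s and ¬s.
Resolution eliminates this pair and disjoins the remaining literals (merging duplicates).

(¬t ∨ ¬w)


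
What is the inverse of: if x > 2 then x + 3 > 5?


The inverse of (P → Q) is (¬P → ¬Q). It is equivalent to the converse, not to the original.
Here P = 'x > 2' and Q = 'x + 3 > 5'.

If not (x > 2), then not (x + 3 > 5).


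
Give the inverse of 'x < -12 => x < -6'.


The inverse of (P → Q) is (¬P → ¬Q). It is equivalent to the converse, not to the original.
Here P = 'x < -12' and Q = 'x < -6'.

If not (x < -12), then not (x < -6).


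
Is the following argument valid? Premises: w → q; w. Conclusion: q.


This matches the form of modus ponens: the conclusion follows in every model of the premises.

Valid.


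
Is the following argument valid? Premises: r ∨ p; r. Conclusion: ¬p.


This is affirming a disjunct (fallacy). There exist truth assignments where the premises are all true but the conclusion is false.

Invalid.


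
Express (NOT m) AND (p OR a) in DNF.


Step 1: Distribute ∧ over ∨: (¬m) ∧ (p ∨ a) = ((¬m) ∧ p) ∨ ((¬m) ∧ a).

((NOT m) AND p) OR ((NOT m) AND a)


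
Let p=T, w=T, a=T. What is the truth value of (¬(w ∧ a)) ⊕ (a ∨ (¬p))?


Substitute p=T, w=T, a=T:
w ∧ a = T ∧ T = T
¬(w ∧ a) = F
¬p = F
a ∨ (¬p) = T ∨ F = T
(¬(w ∧ a)) ⊕ (a ∨ (¬p)) = F ⊕ T = T

T


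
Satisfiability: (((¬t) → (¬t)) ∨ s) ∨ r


Search for a satisfying assignment over {r, s, t}.
Try r=F, s=F, t=F: the formula evaluates to T.
A satisfying assignment exists.

Satisfiable.


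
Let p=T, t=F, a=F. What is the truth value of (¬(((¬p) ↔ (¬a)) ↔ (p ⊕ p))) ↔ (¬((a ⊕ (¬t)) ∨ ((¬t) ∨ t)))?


Substitute p=T, t=F, a=F:
… (earlier sub-steps elided)
p ⊕ p = T ⊕ T = F
((¬p) ↔ (¬a)) ↔ (p ⊕ p) = F ↔ F = T
¬(((¬p) ↔ (¬a)) ↔ (p ⊕ p)) = F
¬t = T
a ⊕ (¬t) = F ⊕ T = T
¬t = T
(¬t) ∨ t = T ∨ F = T
(a ⊕ (¬t)) ∨ ((¬t) ∨ t) = T ∨ T = T
¬((a ⊕ (¬t)) ∨ ((¬t) ∨ t)) = F
(¬(((¬p) ↔ (¬a)) ↔ (p ⊕ p))) ↔ (¬((a ⊕ (¬t)) ∨ ((¬t) ∨ t))) = F ↔ F = T

T


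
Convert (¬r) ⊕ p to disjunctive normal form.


Step 1: (¬r) ⊕ p is true exactly when they disagree: ((¬r) ∧ ¬p) ∨ (¬(¬r) ∧ p).
Step 2: Eliminate any double negations (¬¬X = X).

((¬r) ∧ (¬p)) ∨ (r ∧ p)


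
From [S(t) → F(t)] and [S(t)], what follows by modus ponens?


Modus ponens: from (P → Q) and P, infer Q.
P = 'S(t)' is asserted, and P → Q holds, so Q follows.

F(t).


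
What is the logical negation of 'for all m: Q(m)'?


¬(for all x: φ) = there exists x: ¬φ, and ¬(there exists x: φ) = for all x: ¬φ.
Apply to the universal statement.

there exists m: NOT(Q(m))


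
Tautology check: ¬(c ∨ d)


Build the truth table over {c, d}:
c | d | φ
---------
F | F | T
T | F | F
F | T | F
T | T | F
Counterexample at row 2: with c=T, d=F, the formula is F.

No, it is not a tautology.


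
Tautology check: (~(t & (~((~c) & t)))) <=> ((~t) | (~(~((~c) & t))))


Build the truth table over {c, t}:
c | t | φ
---------
False | False | True
True | False | True
False | True | True
True | True | True
Every row evaluates to true.

Yes, it is a tautology.


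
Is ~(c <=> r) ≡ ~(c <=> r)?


Compare truth tables:
c | r | φ | ψ
-------------
False | False | False | False
True | False | True | True
False | True | True | True
True | True | False | False
The columns φ and ψ agree on every row.

Yes, they are logically equivalent.


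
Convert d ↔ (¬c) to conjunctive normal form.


Step 1: Rewrite d ↔ (¬c) as (d → (¬c)) ∧ ((¬c) → d).
Step 2: Rewrite each implication as a disjunction.
Step 3: Eliminate any double negations (¬¬X = X).

((¬d) ∨ (¬c)) ∧ (c ∨ d)


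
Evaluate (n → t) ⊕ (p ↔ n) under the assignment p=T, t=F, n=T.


Substitute p=T, t=F, n=T:
n → t = T → F = F
p ↔ n = T ↔ T = T
(n → t) ⊕ (p ↔ n) = F ⊕ T = T

T


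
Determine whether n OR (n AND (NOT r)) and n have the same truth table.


Compare truth tables:
n | r | φ | ψ
-------------
F | F | F | F
T | F | T | T
F | T | F | F
T | T | T | T
The columns φ and ψ agree on every row.

Yes, they are logically equivalent.


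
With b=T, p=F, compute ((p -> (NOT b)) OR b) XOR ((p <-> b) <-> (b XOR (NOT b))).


Substitute b=T, p=F:
NOT b = F
p -> (NOT b) = F -> F = T
(p -> (NOT b)) OR b = T OR T = T
p <-> b = F <-> T = F
NOT b = F
b XOR (NOT b) = T XOR F = T
(p <-> b) <-> (b XOR (NOT b)) = F <-> T = F
((p -> (NOT b)) OR b) XOR ((p <-> b) <-> (b XOR (NOT b))) = T XOR F = T

T


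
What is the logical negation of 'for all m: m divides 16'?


¬(for all x: φ) = there exists x: ¬φ, and ¬(there exists x: φ) = for all x: ¬φ.
Apply to the universal statement.

there exists m: NOT(m divides 16)


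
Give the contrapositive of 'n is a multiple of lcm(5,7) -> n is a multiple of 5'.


The contrapositive of (P → Q) is (¬Q → ¬P); it is logically equivalent to the original.
Here P = 'n is a multiple of lcm(5,7)' and Q = 'n is a multiple of 5'.

If not (n is a multiple of 5), then not (n is a multiple of lcm(5,7)).


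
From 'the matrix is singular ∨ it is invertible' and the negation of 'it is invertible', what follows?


Disjunctive syllogism: from (P ∨ Q) and ¬P, infer Q.
One disjunct, 'it is invertible', is ruled out; the other must hold.

the matrix is singular


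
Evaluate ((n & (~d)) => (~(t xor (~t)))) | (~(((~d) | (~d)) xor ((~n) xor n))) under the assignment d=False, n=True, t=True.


Substitute d=False, n=True, t=True:
… (earlier sub-steps elided)
~(t xor (~t)) = False
(n & (~d)) => (~(t xor (~t))) = True => False = False
~d = True
~d = True
(~d) | (~d) = True | True = True
~n = False
(~n) xor n = False xor True = True
((~d) | (~d)) xor ((~n) xor n) = True xor True = False
~(((~d) | (~d)) xor ((~n) xor n)) = True
((n & (~d)) => (~(t xor (~t)))) | (~(((~d) | (~d)) xor ((~n) xor n))) = False | True = True

True


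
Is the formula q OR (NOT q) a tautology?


Build the truth table over {q}:
q | φ
-----
F | T
T | T
Every row evaluates to true.

Yes, it is a tautology.


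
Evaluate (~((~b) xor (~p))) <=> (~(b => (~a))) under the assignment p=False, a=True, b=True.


Substitute p=False, a=True, b=True:
~b = False
~p = True
(~b) xor (~p) = False xor True = True
~((~b) xor (~p)) = False
~a = False
b => (~a) = True => False = False
~(b => (~a)) = True
(~((~b) xor (~p))) <=> (~(b => (~a))) = False <=> True = False

False


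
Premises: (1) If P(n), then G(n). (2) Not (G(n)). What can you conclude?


Modus tollens: from (P → Q) and ¬Q, infer ¬P.
Q = 'G(n)' is denied; since P → Q, P must also fail.

Not (P(n)).


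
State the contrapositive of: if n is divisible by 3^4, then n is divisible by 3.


The contrapositive of (P → Q) is (¬Q → ¬P); it is logically equivalent to the original.
Here P = 'n is divisible by 3^4' and Q = 'n is divisible by 3'.

If not (n is divisible by 3), then not (n is divisible by 3^4).


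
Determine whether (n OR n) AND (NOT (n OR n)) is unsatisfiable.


Truth table over {n}:
n | φ
-----
F | F
T | F
Every row is false.

Yes, it is a contradiction.


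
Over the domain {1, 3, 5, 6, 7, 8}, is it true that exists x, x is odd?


Evaluate the predicate on each element: 1:True, 3:True, 5:True, 6:False, 7:True, 8:False.
Witness x = 1 satisfies the predicate.

True


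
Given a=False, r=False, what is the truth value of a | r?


Disjunction is false only when both operands are false.
Substitute: a=False, r=False.
False | False evaluates to False.

False


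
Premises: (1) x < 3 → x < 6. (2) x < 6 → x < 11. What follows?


Hypothetical syllogism: from (P → Q) and (Q → R), infer (P → R).
Chain the two implications through the shared middle term 'x < 6'.

x < 3 → x < 11


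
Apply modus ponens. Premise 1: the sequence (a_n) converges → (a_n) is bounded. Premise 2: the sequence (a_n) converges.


Modus ponens: from (P → Q) and P, infer Q.
P = 'the sequence (a_n) converges' is asserted, and P → Q holds, so Q follows.

(a_n) is bounded.


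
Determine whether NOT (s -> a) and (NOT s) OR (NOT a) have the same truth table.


Compare truth tables:
a | s | φ | ψ
-------------
F | F | F | T
T | F | F | T
F | T | T | T
T | T | F | F
They differ at row 1 (a=F, s=F): φ=F but ψ=T.

No, they are not logically equivalent.


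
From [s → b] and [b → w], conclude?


Hypothetical syllogism: from (P → Q) and (Q → R), infer (P → R).
Chain the two implications through the shared middle term 'b'.

s → w


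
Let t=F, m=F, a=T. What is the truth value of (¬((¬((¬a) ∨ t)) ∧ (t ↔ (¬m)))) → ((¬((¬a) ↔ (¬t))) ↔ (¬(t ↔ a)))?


Substitute t=F, m=F, a=T:
… (earlier sub-steps elided)
(¬((¬a) ∨ t)) ∧ (t ↔ (¬m)) = T ∧ F = F
¬((¬((¬a) ∨ t)) ∧ (t ↔ (¬m))) = T
¬a = F
¬t = T
(¬a) ↔ (¬t) = F ↔ T = F
¬((¬a) ↔ (¬t)) = T
t ↔ a = F ↔ T = F
¬(t ↔ a) = T
(¬((¬a) ↔ (¬t))) ↔ (¬(t ↔ a)) = T ↔ T = T
(¬((¬((¬a) ∨ t)) ∧ (t ↔ (¬m)))) → ((¬((¬a) ↔ (¬t))) ↔ (¬(t ↔ a))) = T → T = T

T


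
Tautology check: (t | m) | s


Build the truth table over {m, s, t}:
m | s | t | φ
-------------
False | False | False | False
True | False | False | True
False | True | False | True
True | True | False | True
False | False | True | True
True | False | True | True
False | True | True | True
True | True | True | True
Counterexample at row 1: with m=False, s=False, t=False, the formula is False.

No, it is not a tautology.


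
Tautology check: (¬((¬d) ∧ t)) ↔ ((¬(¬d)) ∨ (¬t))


Build the truth table over {d, t}:
d | t | φ
---------
F | F | T
T | F | T
F | T | T
T | T | T
Every row evaluates to true.

Yes, it is a tautology.


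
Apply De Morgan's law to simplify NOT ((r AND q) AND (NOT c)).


De Morgan: the negation of a conjunction is the disjunction of the negations.
Distribute NOT across AND, flipping it to OR, and negate each literal.

((NOT r) OR (NOT q)) OR c


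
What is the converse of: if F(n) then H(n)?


The converse of (P → Q) is (Q → P). It is not in general equivalent to the original.
Here P = 'F(n)' and Q = 'H(n)'.

If H(n), then F(n).


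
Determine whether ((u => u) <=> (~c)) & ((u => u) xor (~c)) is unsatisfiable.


Truth table over {c, u}:
c | u | φ
---------
False | False | False
True | False | False
False | True | False
True | True | False
Every row is false.

Yes, it is a contradiction.


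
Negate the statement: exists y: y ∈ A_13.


¬(forall x: φ) = exists x: ¬φ, and ¬(exists x: φ) = forall x: ¬φ.
Apply to the existential statement.

forall y: ~(y ∈ A_13)


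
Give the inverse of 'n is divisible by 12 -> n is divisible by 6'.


The inverse of (P → Q) is (¬P → ¬Q). It is equivalent to the converse, not to the original.
Here P = 'n is divisible by 12' and Q = 'n is divisible by 6'.

If not (n is divisible by 12), then not (n is divisible by 6).


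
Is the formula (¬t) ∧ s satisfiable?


Search for a satisfying assignment over {s, t}.
Try s=T, t=F: the formula evaluates to T.
A satisfying assignment exists.

Satisfiable.


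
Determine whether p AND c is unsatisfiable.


Truth table over {c, p}:
c | p | φ
---------
F | F | F
T | F | F
F | T | F
T | T | T
Satisfying assignment at row 4: c=T, p=T gives T.

No, it is not a contradiction.


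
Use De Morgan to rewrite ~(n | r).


De Morgan: the negation of a disjunction is the conjunction of the negations.
Distribute ~ across |, flipping it to &, and negate each literal.

(~n) & (~r)


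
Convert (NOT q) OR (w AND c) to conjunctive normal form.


Step 1: Distribute ∨ over ∧: (¬q) ∨ (w ∧ c) = ((¬q) ∨ w) ∧ ((¬q) ∨ c).

((NOT q) OR w) AND ((NOT q) OR c)


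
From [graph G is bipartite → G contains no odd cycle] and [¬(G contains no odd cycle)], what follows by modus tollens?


Modus tollens: from (P → Q) and ¬Q, infer ¬P.
Q = 'G contains no odd cycle' is denied; since P → Q, P must also fail.

Not (graph G is bipartite).


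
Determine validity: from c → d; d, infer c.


This is affirming the consequent (fallacy). There exist truth assignments where the premises are all true but the conclusion is false.

Invalid.


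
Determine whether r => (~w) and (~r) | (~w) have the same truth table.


Compare truth tables:
r | w | φ | ψ
-------------
False | False | True | True
True | False | True | True
False | True | True | True
True | True | False | False
The columns φ and ψ agree on every row.

Yes, they are logically equivalent.


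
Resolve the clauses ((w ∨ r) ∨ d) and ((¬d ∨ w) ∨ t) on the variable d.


The clauses contain complementary literals d and ¬d.
Resolution eliminates this pair and disjoins the remaining literals (merging duplicates).

((w ∨ r) ∨ t)


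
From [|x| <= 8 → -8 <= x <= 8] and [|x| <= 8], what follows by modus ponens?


Modus ponens: from (P → Q) and P, infer Q.
P = '|x| <= 8' is asserted, and P → Q holds, so Q follows.

-8 <= x <= 8.


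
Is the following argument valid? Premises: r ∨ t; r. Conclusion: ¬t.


This is affirming a disjunct (fallacy). There exist truth assignments where the premises are all true but the conclusion is false.

Invalid.


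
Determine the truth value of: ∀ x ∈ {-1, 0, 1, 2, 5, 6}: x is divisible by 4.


Evaluate the predicate on each element: -1:F, 0:T, 1:F, 2:F, 5:F, 6:F.
Counterexample x = -1 fails the predicate.

F


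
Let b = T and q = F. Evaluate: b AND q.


Conjunction is true only when both operands are true.
Substitute: b=T, q=F.
T AND F evaluates to F.

F


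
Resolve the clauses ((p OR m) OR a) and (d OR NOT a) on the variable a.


The clauses contain complementary literals a and NOTa.
Resolution eliminates this pair and disjoins the remaining literals (merging duplicates).

((p OR m) OR d)
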